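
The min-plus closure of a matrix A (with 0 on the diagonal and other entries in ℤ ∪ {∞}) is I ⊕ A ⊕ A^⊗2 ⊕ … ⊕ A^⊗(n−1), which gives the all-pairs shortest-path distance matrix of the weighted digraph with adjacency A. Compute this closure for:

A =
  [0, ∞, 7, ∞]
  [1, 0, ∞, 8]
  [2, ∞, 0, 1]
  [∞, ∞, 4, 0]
Closure =
  [0, ∞, 7, 8]
  [1, 0, 8, 8]
  [2, ∞, 0, 1]
  [6, ∞, 4, 0]

This is the Floyd-Warshall all-pairs shortest-path computation. For each intermediate vertex k = 0, 1, …, 3, update dist[i][j] ← min(dist[i][j], dist[i][k] + dist[k][j]). The final matrix gives, for each (i, j), the minimum total weight of any directed path from i to j (possibly empty when i = j).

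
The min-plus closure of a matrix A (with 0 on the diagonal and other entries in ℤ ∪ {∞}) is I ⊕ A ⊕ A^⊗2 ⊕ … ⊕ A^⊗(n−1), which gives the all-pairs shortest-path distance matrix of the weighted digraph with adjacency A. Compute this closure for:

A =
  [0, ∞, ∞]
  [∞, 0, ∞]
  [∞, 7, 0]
Closure =
  [0, ∞, ∞]
  [∞, 0, ∞]
  [∞, 7, 0]

This is the Floyd-Warshall all-pairs shortest-path computation. For each intermediate vertex k = 0, 1, …, 2, update dist[i][j] ← min(dist[i][j], dist[i][k] + dist[k][j]). The final matrix gives, for each (i, j), the minimum total weight of any directed path from i to j (possibly empty when i = j).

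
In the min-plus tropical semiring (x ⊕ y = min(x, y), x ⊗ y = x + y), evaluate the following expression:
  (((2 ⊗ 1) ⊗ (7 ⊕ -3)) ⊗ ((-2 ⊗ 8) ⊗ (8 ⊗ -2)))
(((2 ⊗ 1) ⊗ (7 ⊕ -3)) ⊗ ((-2 ⊗ 8) ⊗ (8 ⊗ -2))) = 12

Expand innermost to outermost. Recall ⊕ takes the minimum of its arguments and ⊗ takes their sum. Working out the expression (((2 ⊗ 1) ⊗ (7 ⊕ -3)) ⊗ ((-2 ⊗ 8) ⊗ (8 ⊗ -2))) gives 12.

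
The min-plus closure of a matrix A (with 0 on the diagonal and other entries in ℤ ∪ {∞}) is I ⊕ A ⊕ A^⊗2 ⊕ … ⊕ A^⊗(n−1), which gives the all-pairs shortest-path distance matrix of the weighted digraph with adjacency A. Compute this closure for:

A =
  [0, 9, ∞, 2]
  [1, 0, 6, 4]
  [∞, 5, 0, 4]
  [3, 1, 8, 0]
Closure =
  [0, 3, 9, 2]
  [1, 0, 6, 3]
  [6, 5, 0, 4]
  [2, 1, 7, 0]

This is the Floyd-Warshall all-pairs shortest-path computation. For each intermediate vertex k = 0, 1, …, 3, update dist[i][j] ← min(dist[i][j], dist[i][k] + dist[k][j]). The final matrix gives, for each (i, j), the minimum total weight of any directed path from i to j (possibly empty when i = j).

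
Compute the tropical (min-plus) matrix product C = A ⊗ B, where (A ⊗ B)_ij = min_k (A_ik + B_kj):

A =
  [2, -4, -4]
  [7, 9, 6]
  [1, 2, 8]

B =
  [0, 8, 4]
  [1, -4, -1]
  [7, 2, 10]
A ⊗ B =
  [-3, -8, -5]
  [7, 5, 8]
  [1, -2, 1]

Apply the min-plus product entry-by-entry:
  C[0][0] = min over k of (A[0][0] + B[0][0] = 2 + 0 = 2, A[0][1] + B[1][0] = -4 + 1 = -3, A[0][2] + B[2][0] = -4 + 7 = 3) = -3 (attained at k = 1)
  C[0][1] = min over k of (A[0][0] + B[0][1] = 2 + 8 = 10, A[0][1] + B[1][1] = -4 + -4 = -8, A[0][2] + B[2][1] = -4 + 2 = -2) = -8 (attained at k = 1)
  C[0][2] = min over k of (A[0][0] + B[0][2] = 2 + 4 = 6, A[0][1] + B[1][2] = -4 + -1 = -5, A[0][2] + B[2][2] = -4 + 10 = 6) = -5 (attained at k = 1)
  C[1][0] = min over k of (A[1][0] + B[0][0] = 7 + 0 = 7, A[1][1] + B[1][0] = 9 + 1 = 10, A[1][2] + B[2][0] = 6 + 7 = 13) = 7 (attained at k = 0)
  C[1][1] = min over k of (A[1][0] + B[0][1] = 7 + 8 = 15, A[1][1] + B[1][1] = 9 + -4 = 5, A[1][2] + B[2][1] = 6 + 2 = 8) = 5 (attained at k = 1)
  C[1][2] = min over k of (A[1][0] + B[0][2] = 7 + 4 = 11, A[1][1] + B[1][2] = 9 + -1 = 8, A[1][2] + B[2][2] = 6 + 10 = 16) = 8 (attained at k = 1)
  C[2][0] = min over k of (A[2][0] + B[0][0] = 1 + 0 = 1, A[2][1] + B[1][0] = 2 + 1 = 3, A[2][2] + B[2][0] = 8 + 7 = 15) = 1 (attained at k = 0)
  C[2][1] = min over k of (A[2][0] + B[0][1] = 1 + 8 = 9, A[2][1] + B[1][1] = 2 + -4 = -2, A[2][2] + B[2][1] = 8 + 2 = 10) = -2 (attained at k = 1)
  C[2][2] = min over k of (A[2][0] + B[0][2] = 1 + 4 = 5, A[2][1] + B[1][2] = 2 + -1 = 1, A[2][2] + B[2][2] = 8 + 10 = 18) = 1 (attained at k = 1)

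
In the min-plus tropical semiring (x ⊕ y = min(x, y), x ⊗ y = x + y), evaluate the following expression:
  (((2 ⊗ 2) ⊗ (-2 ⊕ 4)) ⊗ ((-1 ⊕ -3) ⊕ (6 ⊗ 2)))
(((2 ⊗ 2) ⊗ (-2 ⊕ 4)) ⊗ ((-1 ⊕ -3) ⊕ (6 ⊗ 2))) = -1

Expand innermost to outermost. Recall ⊕ takes the minimum of its arguments and ⊗ takes their sum. Working out the expression (((2 ⊗ 2) ⊗ (-2 ⊕ 4)) ⊗ ((-1 ⊕ -3) ⊕ (6 ⊗ 2))) gives -1.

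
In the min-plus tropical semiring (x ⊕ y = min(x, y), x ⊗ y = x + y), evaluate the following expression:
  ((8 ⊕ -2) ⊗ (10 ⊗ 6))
((8 ⊕ -2) ⊗ (10 ⊗ 6)) = 14

Expand innermost to outermost. Recall ⊕ takes the minimum of its arguments and ⊗ takes their sum. Working out the expression ((8 ⊕ -2) ⊗ (10 ⊗ 6)) gives 14.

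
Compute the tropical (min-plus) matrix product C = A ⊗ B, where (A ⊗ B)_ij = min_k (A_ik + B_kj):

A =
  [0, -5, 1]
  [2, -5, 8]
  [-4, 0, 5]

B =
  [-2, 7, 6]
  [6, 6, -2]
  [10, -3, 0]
A ⊗ B =
  [-2, -2, -7]
  [0, 1, -7]
  [-6, 2, -2]

Apply the min-plus product entry-by-entry:
  C[0][0] = min over k of (A[0][0] + B[0][0] = 0 + -2 = -2, A[0][1] + B[1][0] = -5 + 6 = 1, A[0][2] + B[2][0] = 1 + 10 = 11) = -2 (attained at k = 0)
  C[0][1] = min over k of (A[0][0] + B[0][1] = 0 + 7 = 7, A[0][1] + B[1][1] = -5 + 6 = 1, A[0][2] + B[2][1] = 1 + -3 = -2) = -2 (attained at k = 2)
  C[0][2] = min over k of (A[0][0] + B[0][2] = 0 + 6 = 6, A[0][1] + B[1][2] = -5 + -2 = -7, A[0][2] + B[2][2] = 1 + 0 = 1) = -7 (attained at k = 1)
  C[1][0] = min over k of (A[1][0] + B[0][0] = 2 + -2 = 0, A[1][1] + B[1][0] = -5 + 6 = 1, A[1][2] + B[2][0] = 8 + 10 = 18) = 0 (attained at k = 0)
  C[1][1] = min over k of (A[1][0] + B[0][1] = 2 + 7 = 9, A[1][1] + B[1][1] = -5 + 6 = 1, A[1][2] + B[2][1] = 8 + -3 = 5) = 1 (attained at k = 1)
  C[1][2] = min over k of (A[1][0] + B[0][2] = 2 + 6 = 8, A[1][1] + B[1][2] = -5 + -2 = -7, A[1][2] + B[2][2] = 8 + 0 = 8) = -7 (attained at k = 1)
  C[2][0] = min over k of (A[2][0] + B[0][0] = -4 + -2 = -6, A[2][1] + B[1][0] = 0 + 6 = 6, A[2][2] + B[2][0] = 5 + 10 = 15) = -6 (attained at k = 0)
  C[2][1] = min over k of (A[2][0] + B[0][1] = -4 + 7 = 3, A[2][1] + B[1][1] = 0 + 6 = 6, A[2][2] + B[2][1] = 5 + -3 = 2) = 2 (attained at k = 2)
  C[2][2] = min over k of (A[2][0] + B[0][2] = -4 + 6 = 2, A[2][1] + B[1][2] = 0 + -2 = -2, A[2][2] + B[2][2] = 5 + 0 = 5) = -2 (attained at k = 1)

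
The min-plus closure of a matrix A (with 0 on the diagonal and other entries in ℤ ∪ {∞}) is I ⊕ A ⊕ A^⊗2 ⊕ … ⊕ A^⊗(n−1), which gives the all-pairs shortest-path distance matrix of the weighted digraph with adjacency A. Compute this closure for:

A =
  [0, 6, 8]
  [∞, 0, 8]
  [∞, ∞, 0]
Closure =
  [0, 6, 8]
  [∞, 0, 8]
  [∞, ∞, 0]

This is the Floyd-Warshall all-pairs shortest-path computation. For each intermediate vertex k = 0, 1, …, 2, update dist[i][j] ← min(dist[i][j], dist[i][k] + dist[k][j]). The final matrix gives, for each (i, j), the minimum total weight of any directed path from i to j (possibly empty when i = j).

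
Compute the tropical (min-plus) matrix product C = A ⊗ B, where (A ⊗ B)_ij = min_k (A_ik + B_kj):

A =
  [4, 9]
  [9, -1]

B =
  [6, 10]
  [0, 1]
A ⊗ B =
  [9, 10]
  [-1, 0]

Apply the min-plus product entry-by-entry:
  C[0][0] = min over k of (A[0][0] + B[0][0] = 4 + 6 = 10, A[0][1] + B[1][0] = 9 + 0 = 9) = 9 (attained at k = 1)
  C[0][1] = min over k of (A[0][0] + B[0][1] = 4 + 10 = 14, A[0][1] + B[1][1] = 9 + 1 = 10) = 10 (attained at k = 1)
  C[1][0] = min over k of (A[1][0] + B[0][0] = 9 + 6 = 15, A[1][1] + B[1][0] = -1 + 0 = -1) = -1 (attained at k = 1)
  C[1][1] = min over k of (A[1][0] + B[0][1] = 9 + 10 = 19, A[1][1] + B[1][1] = -1 + 1 = 0) = 0 (attained at k = 1)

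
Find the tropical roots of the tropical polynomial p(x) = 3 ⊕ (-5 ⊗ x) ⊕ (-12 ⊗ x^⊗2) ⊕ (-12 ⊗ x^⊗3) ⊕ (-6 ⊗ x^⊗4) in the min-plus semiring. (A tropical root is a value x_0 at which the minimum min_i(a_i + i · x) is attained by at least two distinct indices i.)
Roots: {-6, 0, 7, 8}

Each tropical root is a break point of the lower envelope of the lines y = a_i + i · x (there are 5 lines, with slopes 0, 1, ..., 4). Only the lines that attain the minimum somewhere contribute to roots; other lines are dominated. Here the surviving (envelope) indices are i = 4, i = 3, i = 2, i = 1, i = 0.
Intersections between consecutive envelope lines give the roots: for adjacent envelope indices i < j the intersection is x = (a_i − a_j) / (j − i). Reading off the sorted break points: {-6, 0, 7, 8}.
Verification: at each break x_0, at least two indices attain the minimum of min_i(a_i + i · x_0).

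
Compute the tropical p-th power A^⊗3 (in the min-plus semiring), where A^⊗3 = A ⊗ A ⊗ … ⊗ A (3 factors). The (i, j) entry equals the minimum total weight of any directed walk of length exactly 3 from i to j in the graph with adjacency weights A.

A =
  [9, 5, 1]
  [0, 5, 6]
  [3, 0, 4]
A^⊗3 =
  [1, 5, 5]
  [4, 1, 5]
  [4, 4, 1]

Each entry (A^⊗3)_ij equals the minimum over all length-3 walks i = v_0 → v_1 → … → v_3 = j of Σ_t A[v_t][v_{t+1}]. For example, for (i, j) = (0, 2) we minimise over 9 possible intermediate vertex sequences; the minimum is 5, attained along the walk 0 → 2 → 0 → 2.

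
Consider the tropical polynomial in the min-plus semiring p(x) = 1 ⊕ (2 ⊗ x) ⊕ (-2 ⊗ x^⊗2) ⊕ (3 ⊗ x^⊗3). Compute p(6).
p(6) = 1

A tropical monomial a ⊗ x^⊗i evaluates to a + i · x. Evaluating each term at x = 6:
  Term 0 contributes 1 + 0 · 6 = 1
  Term 1 contributes 2 + 1 · 6 = 8
  Term 2 contributes -2 + 2 · 6 = 10
  Term 3 contributes 3 + 3 · 6 = 21
p(6) = ⊕ of these = min[1, 8, 10, 21] = 1.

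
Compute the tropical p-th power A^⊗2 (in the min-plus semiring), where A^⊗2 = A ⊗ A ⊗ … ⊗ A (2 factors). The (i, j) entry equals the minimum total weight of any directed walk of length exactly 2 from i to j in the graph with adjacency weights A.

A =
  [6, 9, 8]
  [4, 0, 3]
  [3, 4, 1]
A^⊗2 =
  [11, 9, 9]
  [4, 0, 3]
  [4, 4, 2]

Each entry (A^⊗2)_ij equals the minimum over all length-2 walks i = v_0 → v_1 → … → v_2 = j of Σ_t A[v_t][v_{t+1}]. For example, for (i, j) = (0, 2) we minimise over 3 possible intermediate vertex sequences; the minimum is 9, attained along the walk 0 → 2 → 2.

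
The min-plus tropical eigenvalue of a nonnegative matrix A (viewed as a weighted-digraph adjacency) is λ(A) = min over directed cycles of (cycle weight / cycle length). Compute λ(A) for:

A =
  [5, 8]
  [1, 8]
λ(A) = 9/2

Enumerate directed cycles and compute their means (weight / length). Sample:
  cycle 0 → 0: weight = 5, length = 1, mean = 5/1 ≈ 5.000
  cycle 1 → 1: weight = 8, length = 1, mean = 8/1 ≈ 8.000
  cycle 0 → 1 → 0: weight = 9, length = 2, mean = 9/2 ≈ 4.500
  cycle 1 → 0 → 1: weight = 9, length = 2, mean = 9/2 ≈ 4.500
Minimum mean = 4.500, attained e.g. along the cycle 0 → 1 → 0 with weight 9 and length 2. So λ(A) = 9/2 = 9/2.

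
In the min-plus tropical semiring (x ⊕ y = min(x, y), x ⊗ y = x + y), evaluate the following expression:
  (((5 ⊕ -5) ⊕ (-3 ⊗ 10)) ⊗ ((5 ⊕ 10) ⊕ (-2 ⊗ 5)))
(((5 ⊕ -5) ⊕ (-3 ⊗ 10)) ⊗ ((5 ⊕ 10) ⊕ (-2 ⊗ 5))) = -2

Expand innermost to outermost. Recall ⊕ takes the minimum of its arguments and ⊗ takes their sum. Working out the expression (((5 ⊕ -5) ⊕ (-3 ⊗ 10)) ⊗ ((5 ⊕ 10) ⊕ (-2 ⊗ 5))) gives -2.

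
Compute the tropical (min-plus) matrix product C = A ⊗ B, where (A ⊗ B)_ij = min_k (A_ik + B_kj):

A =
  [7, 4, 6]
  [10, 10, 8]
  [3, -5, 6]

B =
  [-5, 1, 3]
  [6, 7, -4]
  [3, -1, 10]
A ⊗ B =
  [2, 5, 0]
  [5, 7, 6]
  [-2, 2, -9]

Apply the min-plus product entry-by-entry:
  C[0][0] = min over k of (A[0][0] + B[0][0] = 7 + -5 = 2, A[0][1] + B[1][0] = 4 + 6 = 10, A[0][2] + B[2][0] = 6 + 3 = 9) = 2 (attained at k = 0)
  C[0][1] = min over k of (A[0][0] + B[0][1] = 7 + 1 = 8, A[0][1] + B[1][1] = 4 + 7 = 11, A[0][2] + B[2][1] = 6 + -1 = 5) = 5 (attained at k = 2)
  C[0][2] = min over k of (A[0][0] + B[0][2] = 7 + 3 = 10, A[0][1] + B[1][2] = 4 + -4 = 0, A[0][2] + B[2][2] = 6 + 10 = 16) = 0 (attained at k = 1)
  C[1][0] = min over k of (A[1][0] + B[0][0] = 10 + -5 = 5, A[1][1] + B[1][0] = 10 + 6 = 16, A[1][2] + B[2][0] = 8 + 3 = 11) = 5 (attained at k = 0)
  C[1][1] = min over k of (A[1][0] + B[0][1] = 10 + 1 = 11, A[1][1] + B[1][1] = 10 + 7 = 17, A[1][2] + B[2][1] = 8 + -1 = 7) = 7 (attained at k = 2)
  C[1][2] = min over k of (A[1][0] + B[0][2] = 10 + 3 = 13, A[1][1] + B[1][2] = 10 + -4 = 6, A[1][2] + B[2][2] = 8 + 10 = 18) = 6 (attained at k = 1)
  C[2][0] = min over k of (A[2][0] + B[0][0] = 3 + -5 = -2, A[2][1] + B[1][0] = -5 + 6 = 1, A[2][2] + B[2][0] = 6 + 3 = 9) = -2 (attained at k = 0)
  C[2][1] = min over k of (A[2][0] + B[0][1] = 3 + 1 = 4, A[2][1] + B[1][1] = -5 + 7 = 2, A[2][2] + B[2][1] = 6 + -1 = 5) = 2 (attained at k = 1)
  C[2][2] = min over k of (A[2][0] + B[0][2] = 3 + 3 = 6, A[2][1] + B[1][2] = -5 + -4 = -9, A[2][2] + B[2][2] = 6 + 10 = 16) = -9 (attained at k = 1)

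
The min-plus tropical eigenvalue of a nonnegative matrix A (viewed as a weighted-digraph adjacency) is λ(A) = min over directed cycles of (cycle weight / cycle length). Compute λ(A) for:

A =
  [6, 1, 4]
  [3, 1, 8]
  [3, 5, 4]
λ(A) = 1

Enumerate directed cycles and compute their means (weight / length). Sample:
  cycle 0 → 0: weight = 6, length = 1, mean = 6/1 ≈ 6.000
  cycle 1 → 1: weight = 1, length = 1, mean = 1/1 ≈ 1.000
  cycle 2 → 2: weight = 4, length = 1, mean = 4/1 ≈ 4.000
  cycle 0 → 1 → 0: weight = 4, length = 2, mean = 4/2 ≈ 2.000
  cycle 0 → 2 → 0: weight = 7, length = 2, mean = 7/2 ≈ 3.500
  cycle 1 → 0 → 1: weight = 4, length = 2, mean = 4/2 ≈ 2.000
Minimum mean = 1.000, attained e.g. along the cycle 1 → 1 with weight 1 and length 1. So λ(A) = 1/1 = 1.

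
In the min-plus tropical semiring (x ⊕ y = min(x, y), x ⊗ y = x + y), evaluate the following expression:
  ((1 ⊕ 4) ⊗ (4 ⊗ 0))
((1 ⊕ 4) ⊗ (4 ⊗ 0)) = 5

Expand innermost to outermost. Recall ⊕ takes the minimum of its arguments and ⊗ takes their sum. Working out the expression ((1 ⊕ 4) ⊗ (4 ⊗ 0)) gives 5.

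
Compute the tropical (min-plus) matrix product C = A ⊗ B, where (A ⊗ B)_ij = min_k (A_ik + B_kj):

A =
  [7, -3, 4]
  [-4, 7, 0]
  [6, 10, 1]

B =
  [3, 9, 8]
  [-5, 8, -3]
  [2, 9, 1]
A ⊗ B =
  [-8, 5, -6]
  [-1, 5, 1]
  [3, 10, 2]

Apply the min-plus product entry-by-entry:
  C[0][0] = min over k of (A[0][0] + B[0][0] = 7 + 3 = 10, A[0][1] + B[1][0] = -3 + -5 = -8, A[0][2] + B[2][0] = 4 + 2 = 6) = -8 (attained at k = 1)
  C[0][1] = min over k of (A[0][0] + B[0][1] = 7 + 9 = 16, A[0][1] + B[1][1] = -3 + 8 = 5, A[0][2] + B[2][1] = 4 + 9 = 13) = 5 (attained at k = 1)
  C[0][2] = min over k of (A[0][0] + B[0][2] = 7 + 8 = 15, A[0][1] + B[1][2] = -3 + -3 = -6, A[0][2] + B[2][2] = 4 + 1 = 5) = -6 (attained at k = 1)
  C[1][0] = min over k of (A[1][0] + B[0][0] = -4 + 3 = -1, A[1][1] + B[1][0] = 7 + -5 = 2, A[1][2] + B[2][0] = 0 + 2 = 2) = -1 (attained at k = 0)
  C[1][1] = min over k of (A[1][0] + B[0][1] = -4 + 9 = 5, A[1][1] + B[1][1] = 7 + 8 = 15, A[1][2] + B[2][1] = 0 + 9 = 9) = 5 (attained at k = 0)
  C[1][2] = min over k of (A[1][0] + B[0][2] = -4 + 8 = 4, A[1][1] + B[1][2] = 7 + -3 = 4, A[1][2] + B[2][2] = 0 + 1 = 1) = 1 (attained at k = 2)
  C[2][0] = min over k of (A[2][0] + B[0][0] = 6 + 3 = 9, A[2][1] + B[1][0] = 10 + -5 = 5, A[2][2] + B[2][0] = 1 + 2 = 3) = 3 (attained at k = 2)
  C[2][1] = min over k of (A[2][0] + B[0][1] = 6 + 9 = 15, A[2][1] + B[1][1] = 10 + 8 = 18, A[2][2] + B[2][1] = 1 + 9 = 10) = 10 (attained at k = 2)
  C[2][2] = min over k of (A[2][0] + B[0][2] = 6 + 8 = 14, A[2][1] + B[1][2] = 10 + -3 = 7, A[2][2] + B[2][2] = 1 + 1 = 2) = 2 (attained at k = 2)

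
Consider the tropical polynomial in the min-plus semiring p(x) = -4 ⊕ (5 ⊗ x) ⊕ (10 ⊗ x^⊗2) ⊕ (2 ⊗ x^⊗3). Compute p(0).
p(0) = -4

A tropical monomial a ⊗ x^⊗i evaluates to a + i · x. Evaluating each term at x = 0:
  Term 0 contributes -4 + 0 · 0 = -4
  Term 1 contributes 5 + 1 · 0 = 5
  Term 2 contributes 10 + 2 · 0 = 10
  Term 3 contributes 2 + 3 · 0 = 2
p(0) = ⊕ of these = min[-4, 5, 10, 2] = -4.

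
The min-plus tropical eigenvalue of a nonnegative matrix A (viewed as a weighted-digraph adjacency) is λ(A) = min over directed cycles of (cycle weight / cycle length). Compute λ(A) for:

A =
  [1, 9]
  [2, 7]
λ(A) = 1

Enumerate directed cycles and compute their means (weight / length). Sample:
  cycle 0 → 0: weight = 1, length = 1, mean = 1/1 ≈ 1.000
  cycle 1 → 1: weight = 7, length = 1, mean = 7/1 ≈ 7.000
  cycle 0 → 1 → 0: weight = 11, length = 2, mean = 11/2 ≈ 5.500
  cycle 1 → 0 → 1: weight = 11, length = 2, mean = 11/2 ≈ 5.500
Minimum mean = 1.000, attained e.g. along the cycle 0 → 0 with weight 1 and length 1. So λ(A) = 1/1 = 1.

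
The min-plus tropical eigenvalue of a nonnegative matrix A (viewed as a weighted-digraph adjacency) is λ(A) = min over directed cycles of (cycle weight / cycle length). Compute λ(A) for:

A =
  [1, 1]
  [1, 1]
λ(A) = 1

Enumerate directed cycles and compute their means (weight / length). Sample:
  cycle 0 → 0: weight = 1, length = 1, mean = 1/1 ≈ 1.000
  cycle 1 → 1: weight = 1, length = 1, mean = 1/1 ≈ 1.000
  cycle 0 → 1 → 0: weight = 2, length = 2, mean = 2/2 ≈ 1.000
  cycle 1 → 0 → 1: weight = 2, length = 2, mean = 2/2 ≈ 1.000
Minimum mean = 1.000, attained e.g. along the cycle 0 → 0 with weight 1 and length 1. So λ(A) = 1/1 = 1.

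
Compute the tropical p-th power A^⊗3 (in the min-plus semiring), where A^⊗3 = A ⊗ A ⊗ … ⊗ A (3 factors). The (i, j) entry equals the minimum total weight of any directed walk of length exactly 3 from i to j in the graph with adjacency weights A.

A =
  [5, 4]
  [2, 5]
A^⊗3 =
  [11, 10]
  [8, 11]

Each entry (A^⊗3)_ij equals the minimum over all length-3 walks i = v_0 → v_1 → … → v_3 = j of Σ_t A[v_t][v_{t+1}]. For example, for (i, j) = (0, 1) we minimise over 4 possible intermediate vertex sequences; the minimum is 10, attained along the walk 0 → 1 → 0 → 1.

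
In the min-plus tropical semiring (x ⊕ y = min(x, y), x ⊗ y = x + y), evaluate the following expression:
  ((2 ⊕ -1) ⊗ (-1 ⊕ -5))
((2 ⊕ -1) ⊗ (-1 ⊕ -5)) = -6

Expand innermost to outermost. Recall ⊕ takes the minimum of its arguments and ⊗ takes their sum. Working out the expression ((2 ⊕ -1) ⊗ (-1 ⊕ -5)) gives -6.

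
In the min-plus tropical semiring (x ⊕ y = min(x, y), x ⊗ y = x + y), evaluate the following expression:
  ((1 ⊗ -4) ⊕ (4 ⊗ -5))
((1 ⊗ -4) ⊕ (4 ⊗ -5)) = -3

Expand innermost to outermost. Recall ⊕ takes the minimum of its arguments and ⊗ takes their sum. Working out the expression ((1 ⊗ -4) ⊕ (4 ⊗ -5)) gives -3.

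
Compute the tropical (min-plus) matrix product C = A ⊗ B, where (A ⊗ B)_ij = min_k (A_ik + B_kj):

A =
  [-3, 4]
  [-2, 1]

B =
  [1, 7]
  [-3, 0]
A ⊗ B =
  [-2, 4]
  [-2, 1]

Apply the min-plus product entry-by-entry:
  C[0][0] = min over k of (A[0][0] + B[0][0] = -3 + 1 = -2, A[0][1] + B[1][0] = 4 + -3 = 1) = -2 (attained at k = 0)
  C[0][1] = min over k of (A[0][0] + B[0][1] = -3 + 7 = 4, A[0][1] + B[1][1] = 4 + 0 = 4) = 4 (attained at k = 0)
  C[1][0] = min over k of (A[1][0] + B[0][0] = -2 + 1 = -1, A[1][1] + B[1][0] = 1 + -3 = -2) = -2 (attained at k = 1)
  C[1][1] = min over k of (A[1][0] + B[0][1] = -2 + 7 = 5, A[1][1] + B[1][1] = 1 + 0 = 1) = 1 (attained at k = 1)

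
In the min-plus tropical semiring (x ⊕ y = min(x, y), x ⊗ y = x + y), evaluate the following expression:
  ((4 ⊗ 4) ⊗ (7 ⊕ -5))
((4 ⊗ 4) ⊗ (7 ⊕ -5)) = 3

Expand innermost to outermost. Recall ⊕ takes the minimum of its arguments and ⊗ takes their sum. Working out the expression ((4 ⊗ 4) ⊗ (7 ⊕ -5)) gives 3.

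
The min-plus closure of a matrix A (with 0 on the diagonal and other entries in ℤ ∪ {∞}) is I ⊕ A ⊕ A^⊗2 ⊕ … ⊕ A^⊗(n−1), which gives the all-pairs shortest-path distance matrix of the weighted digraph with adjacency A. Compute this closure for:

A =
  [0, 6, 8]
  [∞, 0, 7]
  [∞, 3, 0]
Closure =
  [0, 6, 8]
  [∞, 0, 7]
  [∞, 3, 0]

This is the Floyd-Warshall all-pairs shortest-path computation. For each intermediate vertex k = 0, 1, …, 2, update dist[i][j] ← min(dist[i][j], dist[i][k] + dist[k][j]). The final matrix gives, for each (i, j), the minimum total weight of any directed path from i to j (possibly empty when i = j).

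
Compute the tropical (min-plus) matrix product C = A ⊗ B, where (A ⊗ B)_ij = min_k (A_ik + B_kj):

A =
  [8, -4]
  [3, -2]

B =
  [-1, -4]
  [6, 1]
A ⊗ B =
  [2, -3]
  [2, -1]

Apply the min-plus product entry-by-entry:
  C[0][0] = min over k of (A[0][0] + B[0][0] = 8 + -1 = 7, A[0][1] + B[1][0] = -4 + 6 = 2) = 2 (attained at k = 1)
  C[0][1] = min over k of (A[0][0] + B[0][1] = 8 + -4 = 4, A[0][1] + B[1][1] = -4 + 1 = -3) = -3 (attained at k = 1)
  C[1][0] = min over k of (A[1][0] + B[0][0] = 3 + -1 = 2, A[1][1] + B[1][0] = -2 + 6 = 4) = 2 (attained at k = 0)
  C[1][1] = min over k of (A[1][0] + B[0][1] = 3 + -4 = -1, A[1][1] + B[1][1] = -2 + 1 = -1) = -1 (attained at k = 0)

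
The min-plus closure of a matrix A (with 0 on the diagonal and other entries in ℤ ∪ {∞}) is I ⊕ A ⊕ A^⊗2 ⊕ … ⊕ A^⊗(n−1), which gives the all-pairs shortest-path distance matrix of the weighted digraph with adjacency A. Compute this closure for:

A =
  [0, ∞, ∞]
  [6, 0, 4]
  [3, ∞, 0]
Closure =
  [0, ∞, ∞]
  [6, 0, 4]
  [3, ∞, 0]

This is the Floyd-Warshall all-pairs shortest-path computation. For each intermediate vertex k = 0, 1, …, 2, update dist[i][j] ← min(dist[i][j], dist[i][k] + dist[k][j]). The final matrix gives, for each (i, j), the minimum total weight of any directed path from i to j (possibly empty when i = j).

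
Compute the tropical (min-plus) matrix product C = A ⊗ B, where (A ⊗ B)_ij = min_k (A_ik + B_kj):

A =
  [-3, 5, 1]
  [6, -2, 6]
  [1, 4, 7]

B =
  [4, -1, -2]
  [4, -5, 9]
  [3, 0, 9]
A ⊗ B =
  [1, -4, -5]
  [2, -7, 4]
  [5, -1, -1]

Apply the min-plus product entry-by-entry:
  C[0][0] = min over k of (A[0][0] + B[0][0] = -3 + 4 = 1, A[0][1] + B[1][0] = 5 + 4 = 9, A[0][2] + B[2][0] = 1 + 3 = 4) = 1 (attained at k = 0)
  C[0][1] = min over k of (A[0][0] + B[0][1] = -3 + -1 = -4, A[0][1] + B[1][1] = 5 + -5 = 0, A[0][2] + B[2][1] = 1 + 0 = 1) = -4 (attained at k = 0)
  C[0][2] = min over k of (A[0][0] + B[0][2] = -3 + -2 = -5, A[0][1] + B[1][2] = 5 + 9 = 14, A[0][2] + B[2][2] = 1 + 9 = 10) = -5 (attained at k = 0)
  C[1][0] = min over k of (A[1][0] + B[0][0] = 6 + 4 = 10, A[1][1] + B[1][0] = -2 + 4 = 2, A[1][2] + B[2][0] = 6 + 3 = 9) = 2 (attained at k = 1)
  C[1][1] = min over k of (A[1][0] + B[0][1] = 6 + -1 = 5, A[1][1] + B[1][1] = -2 + -5 = -7, A[1][2] + B[2][1] = 6 + 0 = 6) = -7 (attained at k = 1)
  C[1][2] = min over k of (A[1][0] + B[0][2] = 6 + -2 = 4, A[1][1] + B[1][2] = -2 + 9 = 7, A[1][2] + B[2][2] = 6 + 9 = 15) = 4 (attained at k = 0)
  C[2][0] = min over k of (A[2][0] + B[0][0] = 1 + 4 = 5, A[2][1] + B[1][0] = 4 + 4 = 8, A[2][2] + B[2][0] = 7 + 3 = 10) = 5 (attained at k = 0)
  C[2][1] = min over k of (A[2][0] + B[0][1] = 1 + -1 = 0, A[2][1] + B[1][1] = 4 + -5 = -1, A[2][2] + B[2][1] = 7 + 0 = 7) = -1 (attained at k = 1)
  C[2][2] = min over k of (A[2][0] + B[0][2] = 1 + -2 = -1, A[2][1] + B[1][2] = 4 + 9 = 13, A[2][2] + B[2][2] = 7 + 9 = 16) = -1 (attained at k = 0)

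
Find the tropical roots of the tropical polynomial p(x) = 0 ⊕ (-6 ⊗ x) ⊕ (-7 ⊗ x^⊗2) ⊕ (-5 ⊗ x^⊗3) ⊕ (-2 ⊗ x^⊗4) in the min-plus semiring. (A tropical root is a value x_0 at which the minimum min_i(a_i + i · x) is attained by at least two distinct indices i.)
Roots: {-3, -2, 1, 6}

Each tropical root is a break point of the lower envelope of the lines y = a_i + i · x (there are 5 lines, with slopes 0, 1, ..., 4). Only the lines that attain the minimum somewhere contribute to roots; other lines are dominated. Here the surviving (envelope) indices are i = 4, i = 3, i = 2, i = 1, i = 0.
Intersections between consecutive envelope lines give the roots: for adjacent envelope indices i < j the intersection is x = (a_i − a_j) / (j − i). Reading off the sorted break points: {-3, -2, 1, 6}.
Verification: at each break x_0, at least two indices attain the minimum of min_i(a_i + i · x_0).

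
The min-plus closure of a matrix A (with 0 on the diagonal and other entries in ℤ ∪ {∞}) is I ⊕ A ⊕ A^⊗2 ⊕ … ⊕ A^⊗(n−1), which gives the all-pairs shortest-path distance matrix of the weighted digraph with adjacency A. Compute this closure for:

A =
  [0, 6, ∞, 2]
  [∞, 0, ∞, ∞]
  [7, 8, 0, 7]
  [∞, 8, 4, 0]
Closure =
  [0, 6, 6, 2]
  [∞, 0, ∞, ∞]
  [7, 8, 0, 7]
  [11, 8, 4, 0]

This is the Floyd-Warshall all-pairs shortest-path computation. For each intermediate vertex k = 0, 1, …, 3, update dist[i][j] ← min(dist[i][j], dist[i][k] + dist[k][j]). The final matrix gives, for each (i, j), the minimum total weight of any directed path from i to j (possibly empty when i = j).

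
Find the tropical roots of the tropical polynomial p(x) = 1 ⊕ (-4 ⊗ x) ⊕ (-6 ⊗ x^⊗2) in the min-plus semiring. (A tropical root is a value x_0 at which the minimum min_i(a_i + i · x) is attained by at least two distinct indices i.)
Roots: {2, 5}

Each tropical root is a break point of the lower envelope of the lines y = a_i + i · x (there are 3 lines, with slopes 0, 1, ..., 2). Only the lines that attain the minimum somewhere contribute to roots; other lines are dominated. Here the surviving (envelope) indices are i = 2, i = 1, i = 0.
Intersections between consecutive envelope lines give the roots: for adjacent envelope indices i < j the intersection is x = (a_i − a_j) / (j − i). Reading off the sorted break points: {2, 5}.
Verification: at each break x_0, at least two indices attain the minimum of min_i(a_i + i · x_0).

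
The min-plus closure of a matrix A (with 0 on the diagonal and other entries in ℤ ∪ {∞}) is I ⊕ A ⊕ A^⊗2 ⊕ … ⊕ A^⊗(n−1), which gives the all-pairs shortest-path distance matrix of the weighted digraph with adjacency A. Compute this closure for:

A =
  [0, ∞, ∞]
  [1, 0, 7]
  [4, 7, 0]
Closure =
  [0, ∞, ∞]
  [1, 0, 7]
  [4, 7, 0]

This is the Floyd-Warshall all-pairs shortest-path computation. For each intermediate vertex k = 0, 1, …, 2, update dist[i][j] ← min(dist[i][j], dist[i][k] + dist[k][j]). The final matrix gives, for each (i, j), the minimum total weight of any directed path from i to j (possibly empty when i = j).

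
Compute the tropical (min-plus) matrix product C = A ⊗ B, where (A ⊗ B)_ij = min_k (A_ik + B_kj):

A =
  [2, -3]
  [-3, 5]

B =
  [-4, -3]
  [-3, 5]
A ⊗ B =
  [-6, -1]
  [-7, -6]

Apply the min-plus product entry-by-entry:
  C[0][0] = min over k of (A[0][0] + B[0][0] = 2 + -4 = -2, A[0][1] + B[1][0] = -3 + -3 = -6) = -6 (attained at k = 1)
  C[0][1] = min over k of (A[0][0] + B[0][1] = 2 + -3 = -1, A[0][1] + B[1][1] = -3 + 5 = 2) = -1 (attained at k = 0)
  C[1][0] = min over k of (A[1][0] + B[0][0] = -3 + -4 = -7, A[1][1] + B[1][0] = 5 + -3 = 2) = -7 (attained at k = 0)
  C[1][1] = min over k of (A[1][0] + B[0][1] = -3 + -3 = -6, A[1][1] + B[1][1] = 5 + 5 = 10) = -6 (attained at k = 0)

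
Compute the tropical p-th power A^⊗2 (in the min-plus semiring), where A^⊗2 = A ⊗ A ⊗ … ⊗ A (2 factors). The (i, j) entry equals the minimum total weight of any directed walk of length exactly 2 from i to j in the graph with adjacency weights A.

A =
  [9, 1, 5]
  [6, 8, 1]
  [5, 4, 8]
A^⊗2 =
  [7, 9, 2]
  [6, 5, 9]
  [10, 6, 5]

Each entry (A^⊗2)_ij equals the minimum over all length-2 walks i = v_0 → v_1 → … → v_2 = j of Σ_t A[v_t][v_{t+1}]. For example, for (i, j) = (0, 2) we minimise over 3 possible intermediate vertex sequences; the minimum is 2, attained along the walk 0 → 1 → 2.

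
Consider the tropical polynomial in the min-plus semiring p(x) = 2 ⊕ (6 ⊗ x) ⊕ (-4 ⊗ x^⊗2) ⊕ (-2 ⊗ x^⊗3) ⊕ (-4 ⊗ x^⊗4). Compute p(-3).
p(-3) = -16

A tropical monomial a ⊗ x^⊗i evaluates to a + i · x. Evaluating each term at x = -3:
  Term 0 contributes 2 + 0 · -3 = 2
  Term 1 contributes 6 + 1 · -3 = 3
  Term 2 contributes -4 + 2 · -3 = -10
  Term 3 contributes -2 + 3 · -3 = -11
  Term 4 contributes -4 + 4 · -3 = -16
p(-3) = ⊕ of these = min[2, 3, -10, -11, -16] = -16.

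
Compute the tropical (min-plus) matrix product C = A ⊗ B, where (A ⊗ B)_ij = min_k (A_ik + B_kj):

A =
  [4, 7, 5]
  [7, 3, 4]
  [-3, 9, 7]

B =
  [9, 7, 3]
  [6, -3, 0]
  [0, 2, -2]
A ⊗ B =
  [5, 4, 3]
  [4, 0, 2]
  [6, 4, 0]

Apply the min-plus product entry-by-entry:
  C[0][0] = min over k of (A[0][0] + B[0][0] = 4 + 9 = 13, A[0][1] + B[1][0] = 7 + 6 = 13, A[0][2] + B[2][0] = 5 + 0 = 5) = 5 (attained at k = 2)
  C[0][1] = min over k of (A[0][0] + B[0][1] = 4 + 7 = 11, A[0][1] + B[1][1] = 7 + -3 = 4, A[0][2] + B[2][1] = 5 + 2 = 7) = 4 (attained at k = 1)
  C[0][2] = min over k of (A[0][0] + B[0][2] = 4 + 3 = 7, A[0][1] + B[1][2] = 7 + 0 = 7, A[0][2] + B[2][2] = 5 + -2 = 3) = 3 (attained at k = 2)
  C[1][0] = min over k of (A[1][0] + B[0][0] = 7 + 9 = 16, A[1][1] + B[1][0] = 3 + 6 = 9, A[1][2] + B[2][0] = 4 + 0 = 4) = 4 (attained at k = 2)
  C[1][1] = min over k of (A[1][0] + B[0][1] = 7 + 7 = 14, A[1][1] + B[1][1] = 3 + -3 = 0, A[1][2] + B[2][1] = 4 + 2 = 6) = 0 (attained at k = 1)
  C[1][2] = min over k of (A[1][0] + B[0][2] = 7 + 3 = 10, A[1][1] + B[1][2] = 3 + 0 = 3, A[1][2] + B[2][2] = 4 + -2 = 2) = 2 (attained at k = 2)
  C[2][0] = min over k of (A[2][0] + B[0][0] = -3 + 9 = 6, A[2][1] + B[1][0] = 9 + 6 = 15, A[2][2] + B[2][0] = 7 + 0 = 7) = 6 (attained at k = 0)
  C[2][1] = min over k of (A[2][0] + B[0][1] = -3 + 7 = 4, A[2][1] + B[1][1] = 9 + -3 = 6, A[2][2] + B[2][1] = 7 + 2 = 9) = 4 (attained at k = 0)
  C[2][2] = min over k of (A[2][0] + B[0][2] = -3 + 3 = 0, A[2][1] + B[1][2] = 9 + 0 = 9, A[2][2] + B[2][2] = 7 + -2 = 5) = 0 (attained at k = 0)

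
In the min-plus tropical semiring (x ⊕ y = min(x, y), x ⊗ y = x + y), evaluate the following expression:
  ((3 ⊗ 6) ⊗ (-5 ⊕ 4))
((3 ⊗ 6) ⊗ (-5 ⊕ 4)) = 4

Expand innermost to outermost. Recall ⊕ takes the minimum of its arguments and ⊗ takes their sum. Working out the expression ((3 ⊗ 6) ⊗ (-5 ⊕ 4)) gives 4.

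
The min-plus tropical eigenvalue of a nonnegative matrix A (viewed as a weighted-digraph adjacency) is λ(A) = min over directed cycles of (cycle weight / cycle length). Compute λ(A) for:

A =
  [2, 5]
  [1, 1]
λ(A) = 1

Enumerate directed cycles and compute their means (weight / length). Sample:
  cycle 0 → 0: weight = 2, length = 1, mean = 2/1 ≈ 2.000
  cycle 1 → 1: weight = 1, length = 1, mean = 1/1 ≈ 1.000
  cycle 0 → 1 → 0: weight = 6, length = 2, mean = 6/2 ≈ 3.000
  cycle 1 → 0 → 1: weight = 6, length = 2, mean = 6/2 ≈ 3.000
Minimum mean = 1.000, attained e.g. along the cycle 1 → 1 with weight 1 and length 1. So λ(A) = 1/1 = 1.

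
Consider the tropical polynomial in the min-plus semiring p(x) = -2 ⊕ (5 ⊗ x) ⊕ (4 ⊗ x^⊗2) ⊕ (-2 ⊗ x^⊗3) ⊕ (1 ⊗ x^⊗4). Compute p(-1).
p(-1) = -5

A tropical monomial a ⊗ x^⊗i evaluates to a + i · x. Evaluating each term at x = -1:
  Term 0 contributes -2 + 0 · -1 = -2
  Term 1 contributes 5 + 1 · -1 = 4
  Term 2 contributes 4 + 2 · -1 = 2
  Term 3 contributes -2 + 3 · -1 = -5
  Term 4 contributes 1 + 4 · -1 = -3
p(-1) = ⊕ of these = min[-2, 4, 2, -5, -3] = -5.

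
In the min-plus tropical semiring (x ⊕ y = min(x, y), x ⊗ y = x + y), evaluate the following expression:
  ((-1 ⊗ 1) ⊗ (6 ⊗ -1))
((-1 ⊗ 1) ⊗ (6 ⊗ -1)) = 5

Expand innermost to outermost. Recall ⊕ takes the minimum of its arguments and ⊗ takes their sum. Working out the expression ((-1 ⊗ 1) ⊗ (6 ⊗ -1)) gives 5.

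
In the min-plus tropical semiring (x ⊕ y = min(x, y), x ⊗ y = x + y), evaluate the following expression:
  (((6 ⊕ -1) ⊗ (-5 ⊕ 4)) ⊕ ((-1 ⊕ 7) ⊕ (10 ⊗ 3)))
(((6 ⊕ -1) ⊗ (-5 ⊕ 4)) ⊕ ((-1 ⊕ 7) ⊕ (10 ⊗ 3))) = -6

Expand innermost to outermost. Recall ⊕ takes the minimum of its arguments and ⊗ takes their sum. Working out the expression (((6 ⊕ -1) ⊗ (-5 ⊕ 4)) ⊕ ((-1 ⊕ 7) ⊕ (10 ⊗ 3))) gives -6.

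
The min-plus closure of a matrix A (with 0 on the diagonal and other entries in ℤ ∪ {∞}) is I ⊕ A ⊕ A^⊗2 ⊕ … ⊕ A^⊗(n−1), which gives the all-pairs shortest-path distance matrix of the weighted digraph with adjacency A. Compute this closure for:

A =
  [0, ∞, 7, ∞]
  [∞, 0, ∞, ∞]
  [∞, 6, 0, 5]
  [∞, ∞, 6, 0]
Closure =
  [0, 13, 7, 12]
  [∞, 0, ∞, ∞]
  [∞, 6, 0, 5]
  [∞, 12, 6, 0]

This is the Floyd-Warshall all-pairs shortest-path computation. For each intermediate vertex k = 0, 1, …, 3, update dist[i][j] ← min(dist[i][j], dist[i][k] + dist[k][j]). The final matrix gives, for each (i, j), the minimum total weight of any directed path from i to j (possibly empty when i = j).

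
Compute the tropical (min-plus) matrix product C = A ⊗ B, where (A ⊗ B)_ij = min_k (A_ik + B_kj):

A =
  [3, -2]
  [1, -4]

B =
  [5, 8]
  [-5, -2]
A ⊗ B =
  [-7, -4]
  [-9, -6]

Apply the min-plus product entry-by-entry:
  C[0][0] = min over k of (A[0][0] + B[0][0] = 3 + 5 = 8, A[0][1] + B[1][0] = -2 + -5 = -7) = -7 (attained at k = 1)
  C[0][1] = min over k of (A[0][0] + B[0][1] = 3 + 8 = 11, A[0][1] + B[1][1] = -2 + -2 = -4) = -4 (attained at k = 1)
  C[1][0] = min over k of (A[1][0] + B[0][0] = 1 + 5 = 6, A[1][1] + B[1][0] = -4 + -5 = -9) = -9 (attained at k = 1)
  C[1][1] = min over k of (A[1][0] + B[0][1] = 1 + 8 = 9, A[1][1] + B[1][1] = -4 + -2 = -6) = -6 (attained at k = 1)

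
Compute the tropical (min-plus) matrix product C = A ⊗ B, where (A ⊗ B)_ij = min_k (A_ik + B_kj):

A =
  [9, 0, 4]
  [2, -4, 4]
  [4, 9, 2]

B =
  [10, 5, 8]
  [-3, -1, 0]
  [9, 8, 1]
A ⊗ B =
  [-3, -1, 0]
  [-7, -5, -4]
  [6, 8, 3]

Apply the min-plus product entry-by-entry:
  C[0][0] = min over k of (A[0][0] + B[0][0] = 9 + 10 = 19, A[0][1] + B[1][0] = 0 + -3 = -3, A[0][2] + B[2][0] = 4 + 9 = 13) = -3 (attained at k = 1)
  C[0][1] = min over k of (A[0][0] + B[0][1] = 9 + 5 = 14, A[0][1] + B[1][1] = 0 + -1 = -1, A[0][2] + B[2][1] = 4 + 8 = 12) = -1 (attained at k = 1)
  C[0][2] = min over k of (A[0][0] + B[0][2] = 9 + 8 = 17, A[0][1] + B[1][2] = 0 + 0 = 0, A[0][2] + B[2][2] = 4 + 1 = 5) = 0 (attained at k = 1)
  C[1][0] = min over k of (A[1][0] + B[0][0] = 2 + 10 = 12, A[1][1] + B[1][0] = -4 + -3 = -7, A[1][2] + B[2][0] = 4 + 9 = 13) = -7 (attained at k = 1)
  C[1][1] = min over k of (A[1][0] + B[0][1] = 2 + 5 = 7, A[1][1] + B[1][1] = -4 + -1 = -5, A[1][2] + B[2][1] = 4 + 8 = 12) = -5 (attained at k = 1)
  C[1][2] = min over k of (A[1][0] + B[0][2] = 2 + 8 = 10, A[1][1] + B[1][2] = -4 + 0 = -4, A[1][2] + B[2][2] = 4 + 1 = 5) = -4 (attained at k = 1)
  C[2][0] = min over k of (A[2][0] + B[0][0] = 4 + 10 = 14, A[2][1] + B[1][0] = 9 + -3 = 6, A[2][2] + B[2][0] = 2 + 9 = 11) = 6 (attained at k = 1)
  C[2][1] = min over k of (A[2][0] + B[0][1] = 4 + 5 = 9, A[2][1] + B[1][1] = 9 + -1 = 8, A[2][2] + B[2][1] = 2 + 8 = 10) = 8 (attained at k = 1)
  C[2][2] = min over k of (A[2][0] + B[0][2] = 4 + 8 = 12, A[2][1] + B[1][2] = 9 + 0 = 9, A[2][2] + B[2][2] = 2 + 1 = 3) = 3 (attained at k = 2)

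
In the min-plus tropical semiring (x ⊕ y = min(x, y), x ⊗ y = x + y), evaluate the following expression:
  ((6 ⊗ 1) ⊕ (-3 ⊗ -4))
((6 ⊗ 1) ⊕ (-3 ⊗ -4)) = -7

Expand innermost to outermost. Recall ⊕ takes the minimum of its arguments and ⊗ takes their sum. Working out the expression ((6 ⊗ 1) ⊕ (-3 ⊗ -4)) gives -7.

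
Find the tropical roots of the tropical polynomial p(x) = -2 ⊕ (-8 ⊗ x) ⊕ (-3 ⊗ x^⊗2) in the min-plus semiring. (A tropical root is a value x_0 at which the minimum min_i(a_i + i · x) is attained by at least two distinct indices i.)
Roots: {-5, 6}

Each tropical root is a break point of the lower envelope of the lines y = a_i + i · x (there are 3 lines, with slopes 0, 1, ..., 2). Only the lines that attain the minimum somewhere contribute to roots; other lines are dominated. Here the surviving (envelope) indices are i = 2, i = 1, i = 0.
Intersections between consecutive envelope lines give the roots: for adjacent envelope indices i < j the intersection is x = (a_i − a_j) / (j − i). Reading off the sorted break points: {-5, 6}.
Verification: at each break x_0, at least two indices attain the minimum of min_i(a_i + i · x_0).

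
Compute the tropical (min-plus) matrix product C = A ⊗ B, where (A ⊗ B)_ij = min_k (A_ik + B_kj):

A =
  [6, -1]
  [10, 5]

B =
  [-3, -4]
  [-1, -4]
A ⊗ B =
  [-2, -5]
  [4, 1]

Apply the min-plus product entry-by-entry:
  C[0][0] = min over k of (A[0][0] + B[0][0] = 6 + -3 = 3, A[0][1] + B[1][0] = -1 + -1 = -2) = -2 (attained at k = 1)
  C[0][1] = min over k of (A[0][0] + B[0][1] = 6 + -4 = 2, A[0][1] + B[1][1] = -1 + -4 = -5) = -5 (attained at k = 1)
  C[1][0] = min over k of (A[1][0] + B[0][0] = 10 + -3 = 7, A[1][1] + B[1][0] = 5 + -1 = 4) = 4 (attained at k = 1)
  C[1][1] = min over k of (A[1][0] + B[0][1] = 10 + -4 = 6, A[1][1] + B[1][1] = 5 + -4 = 1) = 1 (attained at k = 1)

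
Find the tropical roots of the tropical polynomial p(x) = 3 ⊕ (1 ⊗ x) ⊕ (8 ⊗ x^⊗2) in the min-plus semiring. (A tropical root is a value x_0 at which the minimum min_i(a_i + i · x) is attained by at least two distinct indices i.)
Roots: {-7, 2}

Each tropical root is a break point of the lower envelope of the lines y = a_i + i · x (there are 3 lines, with slopes 0, 1, ..., 2). Only the lines that attain the minimum somewhere contribute to roots; other lines are dominated. Here the surviving (envelope) indices are i = 2, i = 1, i = 0.
Intersections between consecutive envelope lines give the roots: for adjacent envelope indices i < j the intersection is x = (a_i − a_j) / (j − i). Reading off the sorted break points: {-7, 2}.
Verification: at each break x_0, at least two indices attain the minimum of min_i(a_i + i · x_0).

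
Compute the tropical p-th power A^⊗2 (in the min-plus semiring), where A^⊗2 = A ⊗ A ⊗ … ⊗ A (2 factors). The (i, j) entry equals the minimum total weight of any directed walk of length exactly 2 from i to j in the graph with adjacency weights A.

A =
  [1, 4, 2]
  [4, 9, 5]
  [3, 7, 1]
A^⊗2 =
  [2, 5, 3]
  [5, 8, 6]
  [4, 7, 2]

Each entry (A^⊗2)_ij equals the minimum over all length-2 walks i = v_0 → v_1 → … → v_2 = j of Σ_t A[v_t][v_{t+1}]. For example, for (i, j) = (0, 2) we minimise over 3 possible intermediate vertex sequences; the minimum is 3, attained along the walk 0 → 0 → 2.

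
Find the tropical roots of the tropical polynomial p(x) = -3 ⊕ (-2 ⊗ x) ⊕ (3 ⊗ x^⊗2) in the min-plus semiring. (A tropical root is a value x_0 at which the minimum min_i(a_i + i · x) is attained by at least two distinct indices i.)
Roots: {-5, -1}

Each tropical root is a break point of the lower envelope of the lines y = a_i + i · x (there are 3 lines, with slopes 0, 1, ..., 2). Only the lines that attain the minimum somewhere contribute to roots; other lines are dominated. Here the surviving (envelope) indices are i = 2, i = 1, i = 0.
Intersections between consecutive envelope lines give the roots: for adjacent envelope indices i < j the intersection is x = (a_i − a_j) / (j − i). Reading off the sorted break points: {-5, -1}.
Verification: at each break x_0, at least two indices attain the minimum of min_i(a_i + i · x_0).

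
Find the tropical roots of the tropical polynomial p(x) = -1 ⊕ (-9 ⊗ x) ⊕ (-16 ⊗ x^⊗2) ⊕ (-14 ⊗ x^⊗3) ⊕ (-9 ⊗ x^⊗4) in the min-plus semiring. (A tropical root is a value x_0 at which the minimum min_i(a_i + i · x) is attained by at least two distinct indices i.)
Roots: {-5, -2, 7, 8}

Each tropical root is a break point of the lower envelope of the lines y = a_i + i · x (there are 5 lines, with slopes 0, 1, ..., 4). Only the lines that attain the minimum somewhere contribute to roots; other lines are dominated. Here the surviving (envelope) indices are i = 4, i = 3, i = 2, i = 1, i = 0.
Intersections between consecutive envelope lines give the roots: for adjacent envelope indices i < j the intersection is x = (a_i − a_j) / (j − i). Reading off the sorted break points: {-5, -2, 7, 8}.
Verification: at each break x_0, at least two indices attain the minimum of min_i(a_i + i · x_0).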